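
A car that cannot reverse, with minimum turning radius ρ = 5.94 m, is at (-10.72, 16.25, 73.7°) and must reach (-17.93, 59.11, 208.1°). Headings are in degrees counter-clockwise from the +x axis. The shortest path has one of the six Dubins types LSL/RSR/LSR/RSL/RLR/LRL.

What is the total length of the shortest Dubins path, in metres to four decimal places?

Let ψ = atan2(Δy, Δx) = atan2(42.86, -7.21) = 99.5490° be the start→goal bearing.
Normalize: d = |goal − start| / ρ = 43.462210/5.94 = 7.316870, α = (θ_start − ψ) mod 360° = 334.1510° = 5.832035 rad, β = (θ_goal − ψ) mod 360° = 108.5510° = 1.894572 rad.
Common terms: sin α = -0.436001, cos α = 0.899946, sin β = 0.948041, cos β = -0.318148, cos(α−β) = -0.699663, d² = 53.536592. Work in radians in the unit-radius frame; every candidate has L = ρ·(t + p + q).
LSL: p² = 2 + d² − 2cos(α−β) + 2d(sin α − sin β) = 36.682207; p = √p² = 6.056584; φ = atan2(cos β − cos α, d + sin α − sin β) = -0.202500 rad; t = (φ − α) mod 2π = 0.248650 rad, q = (β − φ) mod 2π = 2.097072 rad → L = 5.94·(0.248650 + 6.056584 + 2.097072) = 5.94·8.402306 = 49.909699 m
RSR: p² = 2 + d² − 2cos(α−β) + 2d(sin β − sin α) = 77.189631; p = √p² = 8.785763; φ = atan2(cos α − cos β, d − sin α + sin β) = 0.139092 rad; t = (α − φ) mod 2π = 5.692943 rad, q = (φ − β) mod 2π = 4.527705 rad → L = 5.94·(5.692943 + 8.785763 + 4.527705) = 5.94·19.006411 = 112.898082 m
LSR: p² = d² − 2 + 2cos(α−β) + 2d(sin α + sin β) = 57.630323; p = √p² = 7.591464; φ = atan2(−cos α − cos β, d + sin α + sin β) − atan2(−2, p) = 0.183423 rad; t = (φ − α) mod 2π = 0.634573 rad, q = (φ − β) mod 2π = 4.572036 rad → L = 5.94·(0.634573 + 7.591464 + 4.572036) = 5.94·12.798073 = 76.020553 m
RSL: p² = d² − 2 + 2cos(α−β) − 2d(sin α + sin β) = 42.644208; p = √p² = 6.530253; φ = atan2(cos α + cos β, d − sin α − sin β) − atan2(2, p) = -0.211906 rad; t = (α − φ) mod 2π = 6.043941 rad, q = (β − φ) mod 2π = 2.106478 rad → L = 5.94·(6.043941 + 6.530253 + 2.106478) = 5.94·14.680672 = 87.203192 m
RLR: c = (6 − d² + 2cos(α−β) + 2d(sin α − sin β))/8 = -8.648704, |c| > 1 → infeasible
LRL: c = (6 − d² + 2cos(α−β) − 2d(sin α − sin β))/8 = -3.585276, |c| > 1 → infeasible
Shortest: LSL with L = 49.909699 m ≈ 49.9097 m

49.9097 m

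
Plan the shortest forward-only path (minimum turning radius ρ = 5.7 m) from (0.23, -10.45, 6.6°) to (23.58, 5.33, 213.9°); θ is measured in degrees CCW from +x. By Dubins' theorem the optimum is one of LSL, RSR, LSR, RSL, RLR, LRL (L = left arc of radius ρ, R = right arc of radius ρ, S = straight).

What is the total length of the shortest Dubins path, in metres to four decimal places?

48.3358 m

Let ψ = atan2(Δy, Δx) = atan2(15.78, 23.35) = 34.0509° be the start→goal bearing.
Normalize: d = |goal − start| / ρ = 28.182102/5.7 = 4.944229, α = (θ_start − ψ) mod 360° = 332.5491° = 5.804076 rad, β = (θ_goal − ψ) mod 360° = 179.8491° = 3.138958 rad.
Common terms: sin α = -0.460989, cos α = 0.887406, sin β = 0.002634, cos β = -0.999997, cos(α−β) = -0.888617, d² = 24.445396. Work in radians in the unit-radius frame; every candidate has L = ρ·(t + p + q).
LSL: p² = 2 + d² − 2cos(α−β) + 2d(sin α − sin β) = 23.638109; p = √p² = 4.861904; φ = atan2(cos β − cos α, d + sin α − sin β) = -0.398680 rad; t = (φ − α) mod 2π = 0.080429 rad, q = (β − φ) mod 2π = 3.537638 rad → L = 5.7·(0.080429 + 4.861904 + 3.537638) = 5.7·8.479971 = 48.335837 m
RSR: p² = 2 + d² − 2cos(α−β) + 2d(sin β − sin α) = 32.807151; p = √p² = 5.727753; φ = atan2(cos α − cos β, d − sin α + sin β) = 0.335794 rad; t = (α − φ) mod 2π = 5.468282 rad, q = (φ − β) mod 2π = 3.480021 rad → L = 5.7·(5.468282 + 5.727753 + 3.480021) = 5.7·14.676056 = 83.653518 m
LSR: p² = d² − 2 + 2cos(α−β) + 2d(sin α + sin β) = 16.135742; p = √p² = 4.016932; φ = atan2(−cos α − cos β, d + sin α + sin β) − atan2(−2, p) = 0.487054 rad; t = (φ − α) mod 2π = 0.966163 rad, q = (φ − β) mod 2π = 3.631281 rad → L = 5.7·(0.966163 + 4.016932 + 3.631281) = 5.7·8.614376 = 49.101944 m
RSL: p² = d² − 2 + 2cos(α−β) − 2d(sin α + sin β) = 25.200580; p = √p² = 5.020018; φ = atan2(cos α + cos β, d − sin α − sin β) − atan2(2, p) = -0.399968 rad; t = (α − φ) mod 2π = 6.204044 rad, q = (β − φ) mod 2π = 3.538926 rad → L = 5.7·(6.204044 + 5.020018 + 3.538926) = 5.7·14.762987 = 84.149029 m
RLR: c = (6 − d² + 2cos(α−β) + 2d(sin α − sin β))/8 = -3.100894, |c| > 1 → infeasible
LRL: c = (6 − d² + 2cos(α−β) − 2d(sin α − sin β))/8 = -1.954764, |c| > 1 → infeasible
Shortest: LSL with L = 48.335837 m ≈ 48.3358 m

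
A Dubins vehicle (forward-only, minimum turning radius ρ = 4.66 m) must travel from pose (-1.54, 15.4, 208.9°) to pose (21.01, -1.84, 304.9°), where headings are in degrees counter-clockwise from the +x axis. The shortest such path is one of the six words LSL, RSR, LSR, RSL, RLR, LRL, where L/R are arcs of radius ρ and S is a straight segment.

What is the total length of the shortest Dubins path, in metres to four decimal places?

Let ψ = atan2(Δy, Δx) = atan2(-17.24, 22.55) = -37.3988° be the start→goal bearing.
Normalize: d = |goal − start| / ρ = 28.385209/4.66 = 6.091247, α = (θ_start − ψ) mod 360° = 246.2988° = 4.298724 rad, β = (θ_goal − ψ) mod 360° = 342.2988° = 5.974240 rad.
Common terms: sin α = -0.915654, cos α = -0.401968, sin β = -0.304054, cos β = 0.952655, cos(α−β) = -0.104528, d² = 37.103285. Work in radians in the unit-radius frame; every candidate has L = ρ·(t + p + q).
LSL: p² = 2 + d² − 2cos(α−β) + 2d(sin α − sin β) = 31.861528; p = √p² = 5.644602; φ = atan2(cos β − cos α, d + sin α − sin β) = 0.242351 rad; t = (φ − α) mod 2π = 2.226812 rad, q = (β − φ) mod 2π = 5.731889 rad → L = 4.66·(2.226812 + 5.644602 + 5.731889) = 4.66·13.603303 = 63.391392 m
RSR: p² = 2 + d² − 2cos(α−β) + 2d(sin β − sin α) = 46.763156; p = √p² = 6.838359; φ = atan2(cos α − cos β, d − sin α + sin β) = -0.199411 rad; t = (α − φ) mod 2π = 4.498135 rad, q = (φ − β) mod 2π = 0.109534 rad → L = 4.66·(4.498135 + 6.838359 + 0.109534) = 4.66·11.446028 = 53.338492 m
LSR: p² = d² − 2 + 2cos(α−β) + 2d(sin α + sin β) = 20.035148; p = √p² = 4.476064; φ = atan2(−cos α − cos β, d + sin α + sin β) − atan2(−2, p) = 0.307643 rad; t = (φ − α) mod 2π = 2.292104 rad, q = (φ − β) mod 2π = 0.616588 rad → L = 4.66·(2.292104 + 4.476064 + 0.616588) = 4.66·7.384757 = 34.412967 m
RSL: p² = d² − 2 + 2cos(α−β) − 2d(sin α + sin β) = 49.753308; p = √p² = 7.053602; φ = atan2(cos α + cos β, d − sin α − sin β) − atan2(2, p) = -0.201110 rad; t = (α − φ) mod 2π = 4.499834 rad, q = (β − φ) mod 2π = 6.175350 rad → L = 4.66·(4.499834 + 7.053602 + 6.175350) = 4.66·17.728786 = 82.616143 m
RLR: c = (6 − d² + 2cos(α−β) + 2d(sin α − sin β))/8 = -4.845394, |c| > 1 → infeasible
LRL: c = (6 − d² + 2cos(α−β) − 2d(sin α − sin β))/8 = -2.982691, |c| > 1 → infeasible
Shortest: LSR with L = 34.412967 m ≈ 34.4130 m

34.4130 m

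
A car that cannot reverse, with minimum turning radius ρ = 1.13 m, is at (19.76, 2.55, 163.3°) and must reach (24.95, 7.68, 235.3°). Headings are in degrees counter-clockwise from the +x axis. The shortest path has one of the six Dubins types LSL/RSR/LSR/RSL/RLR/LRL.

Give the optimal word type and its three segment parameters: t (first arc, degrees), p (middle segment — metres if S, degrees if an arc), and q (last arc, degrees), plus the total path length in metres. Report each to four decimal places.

Let ψ = atan2(Δy, Δx) = atan2(5.13, 5.19) = 44.6669° be the start→goal bearing.
Normalize: d = |goal − start| / ρ = 7.297465/1.13 = 6.457934, α = (θ_start − ψ) mod 360° = 118.6331° = 2.070538 rad, β = (θ_goal − ψ) mod 360° = 190.6331° = 3.327175 rad.
Common terms: sin α = 0.877706, cos α = -0.479199, sin β = -0.184519, cos β = -0.982829, cos(α−β) = 0.309017, d² = 41.704910. Work in radians in the unit-radius frame; every candidate has L = ρ·(t + p + q).
LSL: p² = 2 + d² − 2cos(α−β) + 2d(sin α − sin β) = 56.806441; p = √p² = 7.537005; φ = atan2(cos β − cos α, d + sin α − sin β) = -0.066871 rad; t = (φ − α) mod 2π = 4.145776 rad, q = (β − φ) mod 2π = 3.394046 rad → L = 1.13·(4.145776 + 7.537005 + 3.394046) = 1.13·15.076827 = 17.036815 m
RSR: p² = 2 + d² − 2cos(α−β) + 2d(sin β − sin α) = 29.367312; p = √p² = 5.419162; φ = atan2(cos α − cos β, d − sin α + sin β) = 0.093069 rad; t = (α − φ) mod 2π = 1.977469 rad, q = (φ − β) mod 2π = 3.049079 rad → L = 1.13·(1.977469 + 5.419162 + 3.049079) = 1.13·10.445710 = 11.803652 m
LSR: p² = d² − 2 + 2cos(α−β) + 2d(sin α + sin β) = 49.276054; p = √p² = 7.019690; φ = atan2(−cos α − cos β, d + sin α + sin β) − atan2(−2, p) = 0.479227 rad; t = (φ − α) mod 2π = 4.691874 rad, q = (φ − β) mod 2π = 3.435237 rad → L = 1.13·(4.691874 + 7.019690 + 3.435237) = 1.13·15.146801 = 17.115885 m
RSL: p² = d² − 2 + 2cos(α−β) − 2d(sin α + sin β) = 31.369835; p = √p² = 5.600878; φ = atan2(cos α + cos β, d − sin α − sin β) − atan2(2, p) = -0.591353 rad; t = (α − φ) mod 2π = 2.661891 rad, q = (β − φ) mod 2π = 3.918528 rad → L = 1.13·(2.661891 + 5.600878 + 3.918528) = 1.13·12.181297 = 13.764866 m
RLR: c = (6 − d² + 2cos(α−β) + 2d(sin α − sin β))/8 = -2.670914, |c| > 1 → infeasible
LRL: c = (6 − d² + 2cos(α−β) − 2d(sin α − sin β))/8 = -6.100805, |c| > 1 → infeasible
Shortest: RSR with L = 11.803652 m ≈ 11.8037 m
Convert RSR to answer units (arcs ×180/π): t = 1.977469·180/π = 113.3006°, p = ρ·p = 1.13·5.419162 = 6.1237 m, q = 3.049079·180/π = 174.6994°, L = 11.8037 m.

RSR: t = 113.3006°, p = 6.1237 m, q = 174.6994°, L = 11.8037 m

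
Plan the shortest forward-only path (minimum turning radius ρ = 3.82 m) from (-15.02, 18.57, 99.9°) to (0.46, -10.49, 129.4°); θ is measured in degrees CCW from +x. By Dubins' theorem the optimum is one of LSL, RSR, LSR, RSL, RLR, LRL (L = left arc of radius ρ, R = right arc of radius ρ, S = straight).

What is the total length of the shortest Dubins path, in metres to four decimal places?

Let ψ = atan2(Δy, Δx) = atan2(-29.06, 15.48) = -61.9562° be the start→goal bearing.
Normalize: d = |goal − start| / ρ = 32.925886/3.82 = 8.619342, α = (θ_start − ψ) mod 360° = 161.8562° = 2.824923 rad, β = (θ_goal − ψ) mod 360° = 191.3562° = 3.339795 rad.
Common terms: sin α = 0.311403, cos α = -0.950278, sin β = -0.196907, cos β = -0.980422, cos(α−β) = 0.870356, d² = 74.293057. Work in radians in the unit-radius frame; every candidate has L = ρ·(t + p + q).
LSL: p² = 2 + d² − 2cos(α−β) + 2d(sin α − sin β) = 83.314956; p = √p² = 9.127703; φ = atan2(cos β − cos α, d + sin α − sin β) = -0.003303 rad; t = (φ − α) mod 2π = 3.454960 rad, q = (β − φ) mod 2π = 3.343098 rad → L = 3.82·(3.454960 + 9.127703 + 3.343098) = 3.82·15.925760 = 60.836404 m
RSR: p² = 2 + d² − 2cos(α−β) + 2d(sin β − sin α) = 65.789735; p = √p² = 8.111087; φ = atan2(cos α − cos β, d − sin α + sin β) = 0.003716 rad; t = (α − φ) mod 2π = 2.821207 rad, q = (φ − β) mod 2π = 2.947106 rad → L = 3.82·(2.821207 + 8.111087 + 2.947106) = 3.82·13.879400 = 53.019309 m
LSR: p² = d² − 2 + 2cos(α−β) + 2d(sin α + sin β) = 76.007527; p = √p² = 8.718230; φ = atan2(−cos α − cos β, d + sin α + sin β) − atan2(−2, p) = 0.443064 rad; t = (φ − α) mod 2π = 3.901326 rad, q = (φ − β) mod 2π = 3.386454 rad → L = 3.82·(3.901326 + 8.718230 + 3.386454) = 3.82·16.006009 = 61.142953 m
RSL: p² = d² − 2 + 2cos(α−β) − 2d(sin α + sin β) = 72.060009; p = √p² = 8.488817; φ = atan2(cos α + cos β, d − sin α − sin β) − atan2(2, p) = -0.454613 rad; t = (α − φ) mod 2π = 3.279536 rad, q = (β − φ) mod 2π = 3.794408 rad → L = 3.82·(3.279536 + 8.488817 + 3.794408) = 3.82·15.562761 = 59.449746 m
RLR: c = (6 − d² + 2cos(α−β) + 2d(sin α − sin β))/8 = -7.223717, |c| > 1 → infeasible
LRL: c = (6 − d² + 2cos(α−β) − 2d(sin α − sin β))/8 = -9.414369, |c| > 1 → infeasible
Shortest: RSR with L = 53.019309 m ≈ 53.0193 m

53.0193 m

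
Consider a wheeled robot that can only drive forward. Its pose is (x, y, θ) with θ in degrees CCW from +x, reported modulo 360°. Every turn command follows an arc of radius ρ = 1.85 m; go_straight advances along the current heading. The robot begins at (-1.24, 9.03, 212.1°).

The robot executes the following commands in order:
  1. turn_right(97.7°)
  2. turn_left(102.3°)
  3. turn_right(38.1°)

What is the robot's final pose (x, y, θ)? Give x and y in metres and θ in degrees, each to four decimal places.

(-7.8490, 10.1858, 178.6000°)

set_pose: (x, y, θ) = (-1.2400, 9.0300, 212.1000°), ρ = 1.85
turn_right(97.7°): centre at ρ to the right, rotate −97.7° → (-3.9079, 9.8329, 114.4000°)
turn_left(102.3°): centre at ρ to the left, rotate +102.3° → (-6.6982, 10.5520, 216.7000°)
turn_right(38.1°): centre at ρ to the right, rotate −38.1° → (-7.8490, 10.1858, 178.6000°)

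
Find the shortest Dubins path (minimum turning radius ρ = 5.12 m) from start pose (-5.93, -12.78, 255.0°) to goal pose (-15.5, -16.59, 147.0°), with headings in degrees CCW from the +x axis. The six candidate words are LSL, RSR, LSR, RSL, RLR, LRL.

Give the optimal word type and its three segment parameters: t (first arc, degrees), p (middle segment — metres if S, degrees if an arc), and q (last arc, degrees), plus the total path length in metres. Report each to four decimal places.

Let ψ = atan2(Δy, Δx) = atan2(-3.81, -9.57) = -158.2916° be the start→goal bearing.
Normalize: d = |goal − start| / ρ = 10.300534/5.12 = 2.011823, α = (θ_start − ψ) mod 360° = 53.2916° = 0.930113 rad, β = (θ_goal − ψ) mod 360° = 305.2916° = 5.328343 rad.
Common terms: sin α = 0.801688, cos α = 0.597743, sin β = -0.816223, cos β = 0.577737, cos(α−β) = -0.309017, d² = 4.047432. Work in radians in the unit-radius frame; every candidate has L = ρ·(t + p + q).
LSL: p² = 2 + d² − 2cos(α−β) + 2d(sin α − sin β) = 13.175364; p = √p² = 3.629788; φ = atan2(cos β − cos α, d + sin α − sin β) = -0.005512 rad; t = (φ − α) mod 2π = 5.347561 rad, q = (β − φ) mod 2π = 5.333854 rad → L = 5.12·(5.347561 + 3.629788 + 5.333854) = 5.12·14.311203 = 73.273362 m
RSR: p² = 2 + d² − 2cos(α−β) + 2d(sin β − sin α) = 0.155567; p = √p² = 0.394420; φ = atan2(cos α − cos β, d − sin α + sin β) = 0.050744 rad; t = (α − φ) mod 2π = 0.879369 rad, q = (φ − β) mod 2π = 1.005587 rad → L = 5.12·(0.879369 + 0.394420 + 1.005587) = 5.12·2.279376 = 11.670405 m
LSR: p² = d² − 2 + 2cos(α−β) + 2d(sin α + sin β) = 1.370913; p = √p² = 1.170860; φ = atan2(−cos α − cos β, d + sin α + sin β) − atan2(−2, p) = 0.509210 rad; t = (φ − α) mod 2π = 5.862282 rad, q = (φ − β) mod 2π = 1.464052 rad → L = 5.12·(5.862282 + 1.170860 + 1.464052) = 5.12·8.497194 = 43.505634 m
RSL: p² = d² − 2 + 2cos(α−β) − 2d(sin α + sin β) = 1.487883; p = √p² = 1.219788; φ = atan2(cos α + cos β, d − sin α − sin β) − atan2(2, p) = -0.497479 rad; t = (α − φ) mod 2π = 1.427592 rad, q = (β − φ) mod 2π = 5.825821 rad → L = 5.12·(1.427592 + 1.219788 + 5.825821) = 5.12·8.473201 = 43.382789 m
RLR: c = (6 − d² + 2cos(α−β) + 2d(sin α − sin β))/8 = 0.980554; p = 2π − arccos c = 6.085654 rad; φ = atan2(cos α − cos β, d − sin α + sin β) = 0.050744 rad; t = (α − φ + p/2) mod 2π = 3.922196 rad, q = (α − β − t + p) mod 2π = 4.048414 rad → L = 5.12·(3.922196 + 6.085654 + 4.048414) = 5.12·14.056264 = 71.968071 m
LRL: c = (6 − d² + 2cos(α−β) − 2d(sin α − sin β))/8 = -0.646921; p = 2π − arccos c = 4.008850 rad; φ = atan2(cos β − cos α, d + sin α − sin β) = -0.005512 rad; t = (φ − α + p/2) mod 2π = 1.068800 rad, q = (β − α − t + p) mod 2π = 1.055094 rad → L = 5.12·(1.068800 + 4.008850 + 1.055094) = 5.12·6.132744 = 31.399650 m
Shortest: RSR with L = 11.670405 m ≈ 11.6704 m
Convert RSR to answer units (arcs ×180/π): t = 0.879369·180/π = 50.3841°, p = ρ·p = 5.12·0.394420 = 2.0194 m, q = 1.005587·180/π = 57.6159°, L = 11.6704 m.

RSR: t = 50.3841°, p = 2.0194 m, q = 57.6159°, L = 11.6704 m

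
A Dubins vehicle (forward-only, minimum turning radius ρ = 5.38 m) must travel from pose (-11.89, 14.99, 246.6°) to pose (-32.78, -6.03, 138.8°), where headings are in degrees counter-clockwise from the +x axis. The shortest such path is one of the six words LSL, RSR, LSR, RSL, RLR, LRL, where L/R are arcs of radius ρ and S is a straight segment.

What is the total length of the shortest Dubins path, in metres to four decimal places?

32.9064 m

Let ψ = atan2(Δy, Δx) = atan2(-21.02, -20.89) = -134.8223° be the start→goal bearing.
Normalize: d = |goal − start| / ρ = 29.634988/5.38 = 5.508362, α = (θ_start − ψ) mod 360° = 21.4223° = 0.373889 rad, β = (θ_goal − ψ) mod 360° = 273.6223° = 4.775610 rad.
Common terms: sin α = 0.365239, cos α = 0.930914, sin β = -0.998002, cos β = 0.063179, cos(α−β) = -0.305695, d² = 30.342052. Work in radians in the unit-radius frame; every candidate has L = ρ·(t + p + q).
LSL: p² = 2 + d² − 2cos(α−β) + 2d(sin α − sin β) = 47.971893; p = √p² = 6.926174; φ = atan2(cos β − cos α, d + sin α − sin β) = -0.125614 rad; t = (φ − α) mod 2π = 5.783682 rad, q = (β − φ) mod 2π = 4.901223 rad → L = 5.38·(5.783682 + 6.926174 + 4.901223) = 5.38·17.611080 = 94.747611 m
RSR: p² = 2 + d² − 2cos(α−β) + 2d(sin β − sin α) = 17.934993; p = √p² = 4.234973; φ = atan2(cos α − cos β, d − sin α + sin β) = 0.206359 rad; t = (α − φ) mod 2π = 0.167530 rad, q = (φ − β) mod 2π = 1.713935 rad → L = 5.38·(0.167530 + 4.234973 + 1.713935) = 5.38·6.116438 = 32.906434 m
LSR: p² = d² − 2 + 2cos(α−β) + 2d(sin α + sin β) = 20.759681; p = √p² = 4.556279; φ = atan2(−cos α − cos β, d + sin α + sin β) − atan2(−2, p) = 0.212496 rad; t = (φ − α) mod 2π = 6.121792 rad, q = (φ − β) mod 2π = 1.720072 rad → L = 5.38·(6.121792 + 4.556279 + 1.720072) = 5.38·12.398144 = 66.702013 m
RSL: p² = d² − 2 + 2cos(α−β) − 2d(sin α + sin β) = 34.701643; p = √p² = 5.890810; φ = atan2(cos α + cos β, d − sin α − sin β) − atan2(2, p) = -0.166818 rad; t = (α − φ) mod 2π = 0.540708 rad, q = (β − φ) mod 2π = 4.942428 rad → L = 5.38·(0.540708 + 5.890810 + 4.942428) = 5.38·11.373946 = 61.191827 m
RLR: c = (6 − d² + 2cos(α−β) + 2d(sin α − sin β))/8 = -1.241874, |c| > 1 → infeasible
LRL: c = (6 − d² + 2cos(α−β) − 2d(sin α − sin β))/8 = -4.996487, |c| > 1 → infeasible
Shortest: RSR with L = 32.906434 m ≈ 32.9064 m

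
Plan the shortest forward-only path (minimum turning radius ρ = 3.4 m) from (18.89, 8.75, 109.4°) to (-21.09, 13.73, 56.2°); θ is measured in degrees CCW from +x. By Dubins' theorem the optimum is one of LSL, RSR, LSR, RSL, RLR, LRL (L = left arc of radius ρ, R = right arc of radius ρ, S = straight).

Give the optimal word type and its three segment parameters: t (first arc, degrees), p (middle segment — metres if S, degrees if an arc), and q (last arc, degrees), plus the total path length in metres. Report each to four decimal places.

LSR: t = 74.9830°, p = 33.5261 m, q = 128.1830°, L = 45.5822 m

Let ψ = atan2(Δy, Δx) = atan2(4.98, -39.98) = 172.8997° be the start→goal bearing.
Normalize: d = |goal − start| / ρ = 40.288966/3.4 = 11.849696, α = (θ_start − ψ) mod 360° = 296.5003° = 5.174907 rad, β = (θ_goal − ψ) mod 360° = 243.3003° = 4.246392 rad.
Common terms: sin α = -0.894932, cos α = 0.446203, sin β = -0.893374, cos β = -0.449314, cos(α−β) = 0.599024, d² = 140.415294. Work in radians in the unit-radius frame; every candidate has L = ρ·(t + p + q).
LSL: p² = 2 + d² − 2cos(α−β) + 2d(sin α − sin β) = 141.180324; p = √p² = 11.881933; φ = atan2(cos β − cos α, d + sin α − sin β) = -0.075439 rad; t = (φ − α) mod 2π = 1.032839 rad, q = (β − φ) mod 2π = 4.321831 rad → L = 3.4·(1.032839 + 11.881933 + 4.321831) = 3.4·17.236603 = 58.604450 m
RSR: p² = 2 + d² − 2cos(α−β) + 2d(sin β − sin α) = 141.254169; p = √p² = 11.885040; φ = atan2(cos α − cos β, d − sin α + sin β) = 0.075420 rad; t = (α − φ) mod 2π = 5.099487 rad, q = (φ − β) mod 2π = 2.112213 rad → L = 3.4·(5.099487 + 11.885040 + 2.112213) = 3.4·19.096740 = 64.928917 m
LSR: p² = d² − 2 + 2cos(α−β) + 2d(sin α + sin β) = 97.231582; p = √p² = 9.860608; φ = atan2(−cos α − cos β, d + sin α + sin β) − atan2(−2, p) = 0.200422 rad; t = (φ − α) mod 2π = 1.308700 rad, q = (φ − β) mod 2π = 2.237215 rad → L = 3.4·(1.308700 + 9.860608 + 2.237215) = 3.4·13.406523 = 45.582179 m
RSL: p² = d² − 2 + 2cos(α−β) − 2d(sin α + sin β) = 181.995101; p = √p² = 13.490556; φ = atan2(cos α + cos β, d − sin α − sin β) − atan2(2, p) = -0.147408 rad; t = (α − φ) mod 2π = 5.322315 rad, q = (β − φ) mod 2π = 4.393800 rad → L = 3.4·(5.322315 + 13.490556 + 4.393800) = 3.4·23.206670 = 78.902679 m
RLR: c = (6 − d² + 2cos(α−β) + 2d(sin α − sin β))/8 = -16.656771, |c| > 1 → infeasible
LRL: c = (6 − d² + 2cos(α−β) − 2d(sin α − sin β))/8 = -16.647541, |c| > 1 → infeasible
Shortest: LSR with L = 45.582179 m ≈ 45.5822 m
Convert LSR to answer units (arcs ×180/π): t = 1.308700·180/π = 74.9830°, p = ρ·p = 3.4·9.860608 = 33.5261 m, q = 2.237215·180/π = 128.1830°, L = 45.5822 m.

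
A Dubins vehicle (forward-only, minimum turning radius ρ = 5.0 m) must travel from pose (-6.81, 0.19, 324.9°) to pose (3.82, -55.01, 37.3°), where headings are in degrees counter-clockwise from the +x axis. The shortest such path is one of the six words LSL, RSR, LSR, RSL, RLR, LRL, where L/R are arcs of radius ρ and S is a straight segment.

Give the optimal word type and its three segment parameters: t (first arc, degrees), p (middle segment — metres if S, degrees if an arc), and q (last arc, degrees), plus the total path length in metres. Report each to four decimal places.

RSL: t = 54.3231°, p = 47.2350 m, q = 126.7231°, L = 63.0342 m

Let ψ = atan2(Δy, Δx) = atan2(-55.20, 10.63) = -79.0998° be the start→goal bearing.
Normalize: d = |goal − start| / ρ = 56.214206/5.0 = 11.242841, α = (θ_start − ψ) mod 360° = 43.9998° = 0.767942 rad, β = (θ_goal − ψ) mod 360° = 116.3998° = 2.031561 rad.
Common terms: sin α = 0.694656, cos α = 0.719342, sin β = 0.895713, cos β = -0.444633, cos(α−β) = 0.302370, d² = 126.401476. Work in radians in the unit-radius frame; every candidate has L = ρ·(t + p + q).
LSL: p² = 2 + d² − 2cos(α−β) + 2d(sin α − sin β) = 123.275843; p = √p² = 11.102965; φ = atan2(cos β − cos α, d + sin α − sin β) = -0.105028 rad; t = (φ − α) mod 2π = 5.410216 rad, q = (β − φ) mod 2π = 2.136588 rad → L = 5.0·(5.410216 + 11.102965 + 2.136588) = 5.0·18.649769 = 93.248846 m
RSR: p² = 2 + d² − 2cos(α−β) + 2d(sin β − sin α) = 132.317630; p = √p² = 11.502940; φ = atan2(cos α − cos β, d − sin α + sin β) = 0.101363 rad; t = (α − φ) mod 2π = 0.666579 rad, q = (φ − β) mod 2π = 4.352988 rad → L = 5.0·(0.666579 + 11.502940 + 4.352988) = 5.0·16.522507 = 82.612535 m
LSR: p² = d² − 2 + 2cos(α−β) + 2d(sin α + sin β) = 160.766756; p = √p² = 12.679383; φ = atan2(−cos α − cos β, d + sin α + sin β) − atan2(−2, p) = 0.135045 rad; t = (φ − α) mod 2π = 5.650288 rad, q = (φ − β) mod 2π = 4.386669 rad → L = 5.0·(5.650288 + 12.679383 + 4.386669) = 5.0·22.716340 = 113.581701 m
RSL: p² = d² − 2 + 2cos(α−β) − 2d(sin α + sin β) = 89.245675; p = √p² = 9.446993; φ = atan2(cos α + cos β, d − sin α − sin β) − atan2(2, p) = -0.180175 rad; t = (α − φ) mod 2π = 0.948117 rad, q = (β − φ) mod 2π = 2.211735 rad → L = 5.0·(0.948117 + 9.446993 + 2.211735) = 5.0·12.606845 = 63.034226 m
RLR: c = (6 − d² + 2cos(α−β) + 2d(sin α − sin β))/8 = -15.539704, |c| > 1 → infeasible
LRL: c = (6 − d² + 2cos(α−β) − 2d(sin α − sin β))/8 = -14.409480, |c| > 1 → infeasible
Shortest: RSL with L = 63.034226 m ≈ 63.0342 m
Convert RSL to answer units (arcs ×180/π): t = 0.948117·180/π = 54.3231°, p = ρ·p = 5.0·9.446993 = 47.2350 m, q = 2.211735·180/π = 126.7231°, L = 63.0342 m.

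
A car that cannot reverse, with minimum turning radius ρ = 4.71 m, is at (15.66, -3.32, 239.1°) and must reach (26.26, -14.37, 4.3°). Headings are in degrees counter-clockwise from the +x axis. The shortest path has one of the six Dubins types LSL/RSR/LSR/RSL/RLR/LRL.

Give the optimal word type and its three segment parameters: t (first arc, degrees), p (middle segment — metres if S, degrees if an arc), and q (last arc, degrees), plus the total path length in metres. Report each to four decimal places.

Let ψ = atan2(Δy, Δx) = atan2(-11.05, 10.60) = -46.1907° be the start→goal bearing.
Normalize: d = |goal − start| / ρ = 15.312168/4.71 = 3.250991, α = (θ_start − ψ) mod 360° = 285.2907° = 4.979263 rad, β = (θ_goal − ψ) mod 360° = 50.4907° = 0.881230 rad.
Common terms: sin α = -0.964600, cos α = 0.263717, sin β = 0.771522, cos β = 0.636203, cos(α−β) = -0.576432, d² = 10.568944. Work in radians in the unit-radius frame; every candidate has L = ρ·(t + p + q).
LSL: p² = 2 + d² − 2cos(α−β) + 2d(sin α − sin β) = 2.433575; p = √p² = 1.559992; φ = atan2(cos β − cos α, d + sin α − sin β) = 0.241103 rad; t = (φ − α) mod 2π = 1.545026 rad, q = (β − φ) mod 2π = 0.640126 rad → L = 4.71·(1.545026 + 1.559992 + 0.640126) = 4.71·3.745144 = 17.639629 m
RSR: p² = 2 + d² − 2cos(α−β) + 2d(sin β − sin α) = 25.010041; p = √p² = 5.001004; φ = atan2(cos α − cos β, d − sin α + sin β) = -0.074551 rad; t = (α − φ) mod 2π = 5.053814 rad, q = (φ − β) mod 2π = 5.327404 rad → L = 4.71·(5.053814 + 5.001004 + 5.327404) = 4.71·15.382222 = 72.450268 m
LSR: p² = d² − 2 + 2cos(α−β) + 2d(sin α + sin β) = 6.160687; p = √p² = 2.482073; φ = atan2(−cos α − cos β, d + sin α + sin β) − atan2(−2, p) = 0.392042 rad; t = (φ − α) mod 2π = 1.695965 rad, q = (φ − β) mod 2π = 5.793998 rad → L = 4.71·(1.695965 + 2.482073 + 5.793998) = 4.71·9.972036 = 46.968288 m
RSL: p² = d² − 2 + 2cos(α−β) − 2d(sin α + sin β) = 8.671471; p = √p² = 2.944736; φ = atan2(cos α + cos β, d − sin α − sin β) − atan2(2, p) = -0.341033 rad; t = (α − φ) mod 2π = 5.320296 rad, q = (β − φ) mod 2π = 1.222263 rad → L = 4.71·(5.320296 + 2.944736 + 1.222263) = 4.71·9.487295 = 44.685158 m
RLR: c = (6 − d² + 2cos(α−β) + 2d(sin α − sin β))/8 = -2.126255, |c| > 1 → infeasible
LRL: c = (6 − d² + 2cos(α−β) − 2d(sin α − sin β))/8 = 0.695803; p = 2π − arccos c = 5.481926 rad; φ = atan2(cos β − cos α, d + sin α − sin β) = 0.241103 rad; t = (φ − α + p/2) mod 2π = 4.285989 rad, q = (β − α − t + p) mod 2π = 3.381089 rad → L = 4.71·(4.285989 + 5.481926 + 3.381089) = 4.71·13.149005 = 61.931814 m
Shortest: LSL with L = 17.639629 m ≈ 17.6396 m
Convert LSL to answer units (arcs ×180/π): t = 1.545026·180/π = 88.5235°, p = ρ·p = 4.71·1.559992 = 7.3476 m, q = 0.640126·180/π = 36.6765°, L = 17.6396 m.

LSL: t = 88.5235°, p = 7.3476 m, q = 36.6765°, L = 17.6396 m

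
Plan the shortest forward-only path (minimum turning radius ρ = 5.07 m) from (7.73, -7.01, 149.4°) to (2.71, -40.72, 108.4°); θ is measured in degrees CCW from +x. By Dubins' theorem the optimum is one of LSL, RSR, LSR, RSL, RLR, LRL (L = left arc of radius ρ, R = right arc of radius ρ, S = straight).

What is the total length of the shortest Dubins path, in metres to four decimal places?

55.5503 m

Let ψ = atan2(Δy, Δx) = atan2(-33.71, -5.02) = -98.4701° be the start→goal bearing.
Normalize: d = |goal − start| / ρ = 34.081733/5.07 = 6.722235, α = (θ_start − ψ) mod 360° = 247.8701° = 4.326149 rad, β = (θ_goal − ψ) mod 360° = 206.8701° = 3.610564 rad.
Common terms: sin α = -0.926332, cos α = -0.376708, sin β = -0.451969, cos β = -0.892034, cos(α−β) = 0.754710, d² = 45.188447. Work in radians in the unit-radius frame; every candidate has L = ρ·(t + p + q).
LSL: p² = 2 + d² − 2cos(α−β) + 2d(sin α − sin β) = 39.301467; p = √p² = 6.269088; φ = atan2(cos β − cos α, d + sin α − sin β) = -0.082294 rad; t = (φ − α) mod 2π = 1.874742 rad, q = (β − φ) mod 2π = 3.692858 rad → L = 5.07·(1.874742 + 6.269088 + 3.692858) = 5.07·11.836689 = 60.012011 m
RSR: p² = 2 + d² − 2cos(α−β) + 2d(sin β − sin α) = 52.056588; p = √p² = 7.215025; φ = atan2(cos α − cos β, d − sin α + sin β) = 0.071485 rad; t = (α − φ) mod 2π = 4.254664 rad, q = (φ − β) mod 2π = 2.744106 rad → L = 5.07·(4.254664 + 7.215025 + 2.744106) = 5.07·14.213795 = 72.063943 m
LSR: p² = d² − 2 + 2cos(α−β) + 2d(sin α + sin β) = 26.167338; p = √p² = 5.115402; φ = atan2(−cos α − cos β, d + sin α + sin β) − atan2(−2, p) = 0.605804 rad; t = (φ − α) mod 2π = 2.562841 rad, q = (φ − β) mod 2π = 3.278426 rad → L = 5.07·(2.562841 + 5.115402 + 3.278426) = 5.07·10.956668 = 55.550308 m
RSL: p² = d² − 2 + 2cos(α−β) − 2d(sin α + sin β) = 63.228394; p = √p² = 7.951628; φ = atan2(cos α + cos β, d − sin α − sin β) − atan2(2, p) = -0.401772 rad; t = (α − φ) mod 2π = 4.727921 rad, q = (β − φ) mod 2π = 4.012336 rad → L = 5.07·(4.727921 + 7.951628 + 4.012336) = 5.07·16.691885 = 84.627856 m
RLR: c = (6 − d² + 2cos(α−β) + 2d(sin α − sin β))/8 = -5.507073, |c| > 1 → infeasible
LRL: c = (6 − d² + 2cos(α−β) − 2d(sin α − sin β))/8 = -3.912683, |c| > 1 → infeasible
Shortest: LSR with L = 55.550308 m ≈ 55.5503 m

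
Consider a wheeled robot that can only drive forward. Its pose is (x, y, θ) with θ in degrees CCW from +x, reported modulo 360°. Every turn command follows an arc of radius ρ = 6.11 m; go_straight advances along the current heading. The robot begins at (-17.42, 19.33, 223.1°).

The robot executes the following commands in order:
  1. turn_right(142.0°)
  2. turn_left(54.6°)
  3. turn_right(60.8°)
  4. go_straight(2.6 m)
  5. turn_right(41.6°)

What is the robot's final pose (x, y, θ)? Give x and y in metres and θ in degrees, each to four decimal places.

set_pose: (x, y, θ) = (-17.4200, 19.3300, 223.1000°), ρ = 6.11
turn_right(142.0°): centre at ρ to the right, rotate −142.0° → (-27.6312, 24.7366, 81.1000°)
turn_left(54.6°): centre at ρ to the left, rotate +54.6° → (-29.4004, 30.0547, 135.7000°)
turn_right(60.8°): centre at ρ to the right, rotate −60.8° → (-31.0321, 36.0193, 74.9000°)
go_straight(2.6): x += 2.6·cos θ, y += 2.6·sin θ → (-30.3548, 38.5295, 74.9000°)
turn_right(41.6°): centre at ρ to the right, rotate −41.6° → (-27.8103, 42.0446, 33.3000°)

(-27.8103, 42.0446, 33.3000°)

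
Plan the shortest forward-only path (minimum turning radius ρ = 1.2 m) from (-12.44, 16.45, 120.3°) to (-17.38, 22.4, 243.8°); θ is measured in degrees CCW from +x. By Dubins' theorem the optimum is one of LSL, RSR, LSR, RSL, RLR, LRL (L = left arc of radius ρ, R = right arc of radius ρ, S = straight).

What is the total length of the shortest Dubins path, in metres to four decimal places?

Let ψ = atan2(Δy, Δx) = atan2(5.95, -4.94) = 129.7012° be the start→goal bearing.
Normalize: d = |goal − start| / ρ = 7.733440/1.2 = 6.444534, α = (θ_start − ψ) mod 360° = 350.5988° = 6.119103 rad, β = (θ_goal − ψ) mod 360° = 114.0988° = 1.991399 rad.
Common terms: sin α = -0.163347, cos α = 0.986569, sin β = 0.912843, cos β = -0.408311, cos(α−β) = -0.551937, d² = 41.532014. Work in radians in the unit-radius frame; every candidate has L = ρ·(t + p + q).
LSL: p² = 2 + d² − 2cos(α−β) + 2d(sin α − sin β) = 30.764803; p = √p² = 5.546603; φ = atan2(cos β − cos α, d + sin α − sin β) = -0.254213 rad; t = (φ − α) mod 2π = 6.193055 rad, q = (β − φ) mod 2π = 2.245612 rad → L = 1.2·(6.193055 + 5.546603 + 2.245612) = 1.2·13.985270 = 16.782324 m
RSR: p² = 2 + d² − 2cos(α−β) + 2d(sin β − sin α) = 58.506973; p = √p² = 7.648985; φ = atan2(cos α − cos β, d − sin α + sin β) = 0.183388 rad; t = (α − φ) mod 2π = 5.935715 rad, q = (φ − β) mod 2π = 4.475174 rad → L = 1.2·(5.935715 + 7.648985 + 4.475174) = 1.2·18.059874 = 21.671849 m
LSR: p² = d² − 2 + 2cos(α−β) + 2d(sin α + sin β) = 48.088442; p = √p² = 6.934583; φ = atan2(−cos α − cos β, d + sin α + sin β) − atan2(−2, p) = 0.200582 rad; t = (φ − α) mod 2π = 0.364664 rad, q = (φ − β) mod 2π = 4.492368 rad → L = 1.2·(0.364664 + 6.934583 + 4.492368) = 1.2·11.791615 = 14.149938 m
RSL: p² = d² − 2 + 2cos(α−β) − 2d(sin α + sin β) = 28.767837; p = √p² = 5.363566; φ = atan2(cos α + cos β, d − sin α − sin β) − atan2(2, p) = -0.255726 rad; t = (α − φ) mod 2π = 0.091644 rad, q = (β − φ) mod 2π = 2.247125 rad → L = 1.2·(0.091644 + 5.363566 + 2.247125) = 1.2·7.702335 = 9.242801 m
RLR: c = (6 − d² + 2cos(α−β) + 2d(sin α − sin β))/8 = -6.313372, |c| > 1 → infeasible
LRL: c = (6 − d² + 2cos(α−β) − 2d(sin α − sin β))/8 = -2.845600, |c| > 1 → infeasible
Shortest: RSL with L = 9.242801 m ≈ 9.2428 m

9.2428 m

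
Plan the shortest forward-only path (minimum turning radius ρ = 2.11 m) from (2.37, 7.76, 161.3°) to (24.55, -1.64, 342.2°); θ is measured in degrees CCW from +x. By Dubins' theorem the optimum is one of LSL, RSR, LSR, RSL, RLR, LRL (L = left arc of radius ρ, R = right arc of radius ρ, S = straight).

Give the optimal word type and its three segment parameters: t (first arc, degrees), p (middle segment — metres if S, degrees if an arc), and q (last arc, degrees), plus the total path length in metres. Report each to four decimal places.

Let ψ = atan2(Δy, Δx) = atan2(-9.40, 22.18) = -22.9675° be the start→goal bearing.
Normalize: d = |goal − start| / ρ = 24.089674/2.11 = 11.416907, α = (θ_start − ψ) mod 360° = 184.2675° = 3.216074 rad, β = (θ_goal − ψ) mod 360° = 5.1675° = 0.090190 rad.
Common terms: sin α = -0.074413, cos α = -0.997228, sin β = 0.090067, cos β = 0.995936, cos(α−β) = -0.999877, d² = 130.345769. Work in radians in the unit-radius frame; every candidate has L = ρ·(t + p + q).
LSL: p² = 2 + d² − 2cos(α−β) + 2d(sin α − sin β) = 130.589812; p = √p² = 11.427590; φ = atan2(cos β − cos α, d + sin α − sin β) = 0.175313 rad; t = (φ − α) mod 2π = 3.242424 rad, q = (β − φ) mod 2π = 6.198062 rad → L = 2.11·(3.242424 + 11.427590 + 6.198062) = 2.11·20.868076 = 44.031640 m
RSR: p² = 2 + d² − 2cos(α−β) + 2d(sin β − sin α) = 138.101233; p = √p² = 11.751648; φ = atan2(cos α − cos β, d − sin α + sin β) = -0.170431 rad; t = (α − φ) mod 2π = 3.386505 rad, q = (φ − β) mod 2π = 6.022565 rad → L = 2.11·(3.386505 + 11.751648 + 6.022565) = 2.11·21.160718 = 44.649115 m
LSR: p² = d² − 2 + 2cos(α−β) + 2d(sin α + sin β) = 126.703470; p = √p² = 11.256264; φ = atan2(−cos α − cos β, d + sin α + sin β) − atan2(−2, p) = 0.175957 rad; t = (φ − α) mod 2π = 3.243068 rad, q = (φ − β) mod 2π = 0.085767 rad → L = 2.11·(3.243068 + 11.256264 + 0.085767) = 2.11·14.585098 = 30.774558 m
RSL: p² = d² − 2 + 2cos(α−β) − 2d(sin α + sin β) = 125.988562; p = √p² = 11.224463; φ = atan2(cos α + cos β, d − sin α − sin β) − atan2(2, p) = -0.176445 rad; t = (α − φ) mod 2π = 3.392519 rad, q = (β − φ) mod 2π = 0.266635 rad → L = 2.11·(3.392519 + 11.224463 + 0.266635) = 2.11·14.883617 = 31.404431 m
RLR: c = (6 − d² + 2cos(α−β) + 2d(sin α − sin β))/8 = -16.262654, |c| > 1 → infeasible
LRL: c = (6 − d² + 2cos(α−β) − 2d(sin α − sin β))/8 = -15.323726, |c| > 1 → infeasible
Shortest: LSR with L = 30.774558 m ≈ 30.7746 m
Convert LSR to answer units (arcs ×180/π): t = 3.243068·180/π = 185.8141°, p = ρ·p = 2.11·11.256264 = 23.7507 m, q = 0.085767·180/π = 4.9141°, L = 30.7746 m.

LSR: t = 185.8141°, p = 23.7507 m, q = 4.9141°, L = 30.7746 m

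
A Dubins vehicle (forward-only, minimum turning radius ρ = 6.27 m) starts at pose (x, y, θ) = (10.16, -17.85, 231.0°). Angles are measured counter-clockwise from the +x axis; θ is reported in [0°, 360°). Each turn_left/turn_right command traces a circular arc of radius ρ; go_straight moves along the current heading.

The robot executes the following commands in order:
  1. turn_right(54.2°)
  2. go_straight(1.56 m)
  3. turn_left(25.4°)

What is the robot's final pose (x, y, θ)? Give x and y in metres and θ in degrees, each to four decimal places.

set_pose: (x, y, θ) = (10.1600, -17.8500, 231.0000°), ρ = 6.27
turn_right(54.2°): centre at ρ to the right, rotate −54.2° → (4.9373, -20.1644, 176.8000°)
go_straight(1.56): x += 1.56·cos θ, y += 1.56·sin θ → (3.3797, -20.0773, 176.8000°)
turn_left(25.4°): centre at ρ to the left, rotate +25.4° → (0.6607, -20.5323, 202.2000°)

(0.6607, -20.5323, 202.2000°)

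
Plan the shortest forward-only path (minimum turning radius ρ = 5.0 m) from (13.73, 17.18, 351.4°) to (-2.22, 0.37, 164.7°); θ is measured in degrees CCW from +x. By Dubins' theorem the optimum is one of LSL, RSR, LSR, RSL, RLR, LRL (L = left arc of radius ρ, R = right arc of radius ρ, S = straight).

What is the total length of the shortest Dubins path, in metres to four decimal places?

Let ψ = atan2(Δy, Δx) = atan2(-16.81, -15.95) = -133.4962° be the start→goal bearing.
Normalize: d = |goal − start| / ρ = 23.172799/5.0 = 4.634560, α = (θ_start − ψ) mod 360° = 124.8962° = 2.179851 rad, β = (θ_goal − ψ) mod 360° = 298.1962° = 5.204506 rad.
Common terms: sin α = 0.820189, cos α = -0.572092, sin β = -0.881334, cos β = 0.472493, cos(α−β) = -0.993171, d² = 21.479144. Work in radians in the unit-radius frame; every candidate has L = ρ·(t + p + q).
LSL: p² = 2 + d² − 2cos(α−β) + 2d(sin α − sin β) = 41.237113; p = √p² = 6.421613; φ = atan2(cos β − cos α, d + sin α − sin β) = 0.163393 rad; t = (φ − α) mod 2π = 4.266728 rad, q = (β − φ) mod 2π = 5.041113 rad → L = 5.0·(4.266728 + 6.421613 + 5.041113) = 5.0·15.729454 = 78.647269 m
RSR: p² = 2 + d² − 2cos(α−β) + 2d(sin β − sin α) = 9.693858; p = √p² = 3.113496; φ = atan2(cos α − cos β, d − sin α + sin β) = -0.342138 rad; t = (α − φ) mod 2π = 2.521989 rad, q = (φ − β) mod 2π = 0.736541 rad → L = 5.0·(2.521989 + 3.113496 + 0.736541) = 5.0·6.372026 = 31.860129 m
LSR: p² = d² − 2 + 2cos(α−β) + 2d(sin α + sin β) = 16.926042; p = √p² = 4.114127; φ = atan2(−cos α − cos β, d + sin α + sin β) − atan2(−2, p) = 0.474264 rad; t = (φ − α) mod 2π = 4.577599 rad, q = (φ − β) mod 2π = 1.552943 rad → L = 5.0·(4.577599 + 4.114127 + 1.552943) = 5.0·10.244670 = 51.223348 m
RSL: p² = d² − 2 + 2cos(α−β) − 2d(sin α + sin β) = 18.059563; p = √p² = 4.249655; φ = atan2(cos α + cos β, d − sin α − sin β) − atan2(2, p) = -0.461081 rad; t = (α − φ) mod 2π = 2.640932 rad, q = (β − φ) mod 2π = 5.665588 rad → L = 5.0·(2.640932 + 4.249655 + 5.665588) = 5.0·12.556174 = 62.780871 m
RLR: c = (6 − d² + 2cos(α−β) + 2d(sin α − sin β))/8 = -0.211732; p = 2π − arccos c = 4.499042 rad; φ = atan2(cos α − cos β, d − sin α + sin β) = -0.342138 rad; t = (α − φ + p/2) mod 2π = 4.771510 rad, q = (α − β − t + p) mod 2π = 2.986062 rad → L = 5.0·(4.771510 + 4.499042 + 2.986062) = 5.0·12.256614 = 61.283068 m
LRL: c = (6 − d² + 2cos(α−β) − 2d(sin α − sin β))/8 = -4.154639, |c| > 1 → infeasible
Shortest: RSR with L = 31.860129 m ≈ 31.8601 m

31.8601 m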